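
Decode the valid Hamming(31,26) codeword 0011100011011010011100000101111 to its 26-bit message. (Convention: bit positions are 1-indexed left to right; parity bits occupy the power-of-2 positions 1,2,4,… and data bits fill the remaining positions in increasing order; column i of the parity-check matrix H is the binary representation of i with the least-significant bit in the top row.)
Parity bits occupy power-of-2 positions; data bits are at positions {3,5,6,7,9,10,11,12,13,14,15,17,18,19,20,21,22,23,24,25,26,27,28,29,30,31} (1-indexed).
Extract: c[3]=1 c[5]=1 c[6]=0 c[7]=0 c[9]=1 c[10]=1 c[11]=0 c[12]=1 c[13]=1 c[14]=0 c[15]=1 c[17]=0 c[18]=1 c[19]=1 c[20]=1 c[21]=0 c[22]=0 c[23]=0 c[24]=0 c[25]=0 c[26]=1 c[27]=0 c[28]=1 c[29]=1 c[30]=1 c[31]=1
Data = 11001101101011100000101111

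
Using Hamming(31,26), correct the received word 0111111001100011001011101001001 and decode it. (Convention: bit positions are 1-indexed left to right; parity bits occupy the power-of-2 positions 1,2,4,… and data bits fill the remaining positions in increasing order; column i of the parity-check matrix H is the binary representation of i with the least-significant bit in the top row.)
Syndrome s = H · r^T (mod 2), r = 0111111001100011001011101001001:
  s[0] = (1010101010101010101010101010101)·(0111111001100011001011101001001) mod 2 = 0+0+1+0+1+0+1+0+0+0+1+0+0+0+1+0+0+0+1+0+1+0+1+0+1+0+0+0+0+0+1 mod 2 = 0
  s[1] = (0110011001100110011001100110011)·(0111111001100011001011101001001) mod 2 = 0+1+1+0+0+1+1+0+0+1+1+0+0+0+1+0+0+0+1+0+0+1+1+0+0+0+0+0+0+0+1 mod 2 = 1
  s[2] = (0001111000011110000111100001111)·(0111111001100011001011101001001) mod 2 = 0+0+0+1+1+1+1+0+0+0+0+0+0+0+1+0+0+0+0+0+1+1+1+0+0+0+0+1+0+0+1 mod 2 = 0
  s[3] = (0000000111111110000000011111111)·(0111111001100011001011101001001) mod 2 = 0+0+0+0+0+0+0+0+0+1+1+0+0+0+1+0+0+0+0+0+0+0+0+0+1+0+0+1+0+0+1 mod 2 = 0
  s[4] = (0000000000000001111111111111111)·(0111111001100011001011101001001) mod 2 = 0+0+0+0+0+0+0+0+0+0+0+0+0+0+0+1+0+0+1+0+1+1+1+0+1+0+0+1+0+0+1 mod 2 = 0
Syndrome = 01000
Column 2 of H equals this syndrome → error at bit 2 (1-indexed).
Flip bit 2: 0111111001100011001011101001001 → 0011111001100011001011101001001
Extract data bits at positions {3,5,6,7,9,10,11,12,13,14,15,17,18,19,20,21,22,23,24,25,26,27,28,29,30,31}: 11110110001001011101001001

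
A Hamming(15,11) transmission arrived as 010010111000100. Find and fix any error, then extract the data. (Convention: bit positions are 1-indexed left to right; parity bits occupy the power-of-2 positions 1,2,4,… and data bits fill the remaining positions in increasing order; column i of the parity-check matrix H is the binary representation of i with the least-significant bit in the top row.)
Syndrome s = H · r^T (mod 2), r = 010010111000100:
  s[0] = (101010101010101)·(010010111000100) mod 2 = 0+0+0+0+1+0+1+0+1+0+0+0+1+0+0 mod 2 = 0
  s[1] = (011001100110011)·(010010111000100) mod 2 = 0+1+0+0+0+0+1+0+0+0+0+0+0+0+0 mod 2 = 0
  s[2] = (000111100001111)·(010010111000100) mod 2 = 0+0+0+0+1+0+1+0+0+0+0+0+1+0+0 mod 2 = 1
  s[3] = (000000011111111)·(010010111000100) mod 2 = 0+0+0+0+0+0+0+1+1+0+0+0+1+0+0 mod 2 = 1
Syndrome = 0011
Column 12 of H equals this syndrome → error at bit 12 (1-indexed).
Flip bit 12: 010010111000100 → 010010111001100
Extract data bits at positions {3,5,6,7,9,10,11,12,13,14,15}: 01011001100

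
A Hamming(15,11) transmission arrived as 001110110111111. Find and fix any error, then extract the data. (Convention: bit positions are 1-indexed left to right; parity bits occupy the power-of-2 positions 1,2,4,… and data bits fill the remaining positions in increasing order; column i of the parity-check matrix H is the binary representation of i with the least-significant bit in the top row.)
Syndrome s = H · r^T (mod 2), r = 001110110111111:
  s[0] = (101010101010101)·(001110110111111) mod 2 = 0+0+1+0+1+0+1+0+0+0+1+0+1+0+1 mod 2 = 0
  s[1] = (011001100110011)·(001110110111111) mod 2 = 0+0+1+0+0+0+1+0+0+1+1+0+0+1+1 mod 2 = 0
  s[2] = (000111100001111)·(001110110111111) mod 2 = 0+0+0+1+1+0+1+0+0+0+0+1+1+1+1 mod 2 = 1
  s[3] = (000000011111111)·(001110110111111) mod 2 = 0+0+0+0+0+0+0+1+0+1+1+1+1+1+1 mod 2 = 1
Syndrome = 0011
Column 12 of H equals this syndrome → error at bit 12 (1-indexed).
Flip bit 12: 001110110111111 → 001110110110111
Extract data bits at positions {3,5,6,7,9,10,11,12,13,14,15}: 11010110111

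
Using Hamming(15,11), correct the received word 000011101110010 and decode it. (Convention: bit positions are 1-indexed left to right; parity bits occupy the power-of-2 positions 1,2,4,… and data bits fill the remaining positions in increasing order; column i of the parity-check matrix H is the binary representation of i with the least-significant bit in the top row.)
Syndrome s = H · r^T (mod 2), r = 000011101110010:
  s[0] = (101010101010101)·(000011101110010) mod 2 = 0+0+0+0+1+0+1+0+1+0+1+0+0+0+0 mod 2 = 0
  s[1] = (011001100110011)·(000011101110010) mod 2 = 0+0+0+0+0+1+1+0+0+1+1+0+0+1+0 mod 2 = 1
  s[2] = (000111100001111)·(000011101110010) mod 2 = 0+0+0+0+1+1+1+0+0+0+0+0+0+1+0 mod 2 = 0
  s[3] = (000000011111111)·(000011101110010) mod 2 = 0+0+0+0+0+0+0+0+1+1+1+0+0+1+0 mod 2 = 0
Syndrome = 0100
Column 2 of H equals this syndrome → error at bit 2 (1-indexed).
Flip bit 2: 000011101110010 → 010011101110010
Extract data bits at positions {3,5,6,7,9,10,11,12,13,14,15}: 01111110010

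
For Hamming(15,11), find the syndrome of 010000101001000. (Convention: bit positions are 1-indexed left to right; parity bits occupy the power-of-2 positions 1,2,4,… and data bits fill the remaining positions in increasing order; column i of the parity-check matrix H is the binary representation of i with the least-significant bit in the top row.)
Syndrome s = H · r^T (mod 2), r = 010000101001000:
  s[0] = (101010101010101)·(010000101001000) mod 2 = 0+0+0+0+0+0+1+0+1+0+0+0+0+0+0 mod 2 = 0
  s[1] = (011001100110011)·(010000101001000) mod 2 = 0+1+0+0+0+0+1+0+0+0+0+0+0+0+0 mod 2 = 0
  s[2] = (000111100001111)·(010000101001000) mod 2 = 0+0+0+0+0+0+1+0+0+0+0+1+0+0+0 mod 2 = 0
  s[3] = (000000011111111)·(010000101001000) mod 2 = 0+0+0+0+0+0+0+0+1+0+0+1+0+0+0 mod 2 = 0
Syndrome = 0000
s = 0: no error detected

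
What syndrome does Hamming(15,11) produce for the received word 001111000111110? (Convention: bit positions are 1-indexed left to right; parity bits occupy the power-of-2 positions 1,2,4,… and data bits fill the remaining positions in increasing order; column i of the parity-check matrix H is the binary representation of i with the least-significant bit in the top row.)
Syndrome s = H · r^T (mod 2), r = 001111000111110:
  s[0] = (101010101010101)·(001111000111110) mod 2 = 0+0+1+0+1+0+0+0+0+0+1+0+1+0+0 mod 2 = 0
  s[1] = (011001100110011)·(001111000111110) mod 2 = 0+0+1+0+0+1+0+0+0+1+1+0+0+1+0 mod 2 = 1
  s[2] = (000111100001111)·(001111000111110) mod 2 = 0+0+0+1+1+1+0+0+0+0+0+1+1+1+0 mod 2 = 0
  s[3] = (000000011111111)·(001111000111110) mod 2 = 0+0+0+0+0+0+0+0+0+1+1+1+1+1+0 mod 2 = 1
Syndrome = 0101
Non-zero syndrome: error at position 10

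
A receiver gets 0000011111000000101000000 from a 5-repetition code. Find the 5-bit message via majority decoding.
Split into 5-bit blocks and majority-vote each:
  block 1 = 00000: 0 ones, 5 zeros → 0
  block 2 = 11111: 5 ones, 0 zeros → 1
  block 3 = 00000: 0 ones, 5 zeros → 0
  block 4 = 01010: 2 ones, 3 zeros → 0
  block 5 = 00000: 0 ones, 5 zeros → 0
Decoded = 01000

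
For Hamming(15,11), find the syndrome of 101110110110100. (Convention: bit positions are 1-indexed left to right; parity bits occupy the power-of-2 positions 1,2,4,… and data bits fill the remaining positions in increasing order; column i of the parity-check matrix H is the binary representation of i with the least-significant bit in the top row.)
Syndrome s = H · r^T (mod 2), r = 101110110110100:
  s[0] = (101010101010101)·(101110110110100) mod 2 = 1+0+1+0+1+0+1+0+0+0+1+0+1+0+0 mod 2 = 0
  s[1] = (011001100110011)·(101110110110100) mod 2 = 0+0+1+0+0+0+1+0+0+1+1+0+0+0+0 mod 2 = 0
  s[2] = (000111100001111)·(101110110110100) mod 2 = 0+0+0+1+1+0+1+0+0+0+0+0+1+0+0 mod 2 = 0
  s[3] = (000000011111111)·(101110110110100) mod 2 = 0+0+0+0+0+0+0+1+0+1+1+0+1+0+0 mod 2 = 0
Syndrome = 0000
s = 0: no error detected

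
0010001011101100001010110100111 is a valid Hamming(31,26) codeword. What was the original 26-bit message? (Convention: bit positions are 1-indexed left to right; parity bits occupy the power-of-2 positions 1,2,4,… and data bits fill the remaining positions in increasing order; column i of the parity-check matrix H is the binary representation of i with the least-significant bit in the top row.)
Parity bits occupy power-of-2 positions; data bits are at positions {3,5,6,7,9,10,11,12,13,14,15,17,18,19,20,21,22,23,24,25,26,27,28,29,30,31} (1-indexed).
Extract: c[3]=1 c[5]=0 c[6]=0 c[7]=1 c[9]=1 c[10]=1 c[11]=1 c[12]=0 c[13]=1 c[14]=1 c[15]=0 c[17]=0 c[18]=0 c[19]=1 c[20]=0 c[21]=1 c[22]=0 c[23]=1 c[24]=1 c[25]=0 c[26]=1 c[27]=0 c[28]=0 c[29]=1 c[30]=1 c[31]=1
Data = 10011110110001010110100111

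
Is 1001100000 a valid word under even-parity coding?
Sum of all bits: 1+0+0+1+1+0+0+0+0+0 = 3; 3 mod 2 = 1. Result is 1 → parity error detected.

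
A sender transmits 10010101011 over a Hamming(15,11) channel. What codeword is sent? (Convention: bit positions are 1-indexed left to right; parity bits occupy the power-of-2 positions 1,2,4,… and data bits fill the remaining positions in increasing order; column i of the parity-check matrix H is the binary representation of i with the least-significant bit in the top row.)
Codeword c = d · G (mod 2), d = 10010101011:
  c[0] = d·G[:,0] = (10010101011)·(11011010101) mod 2 = 1+0+0+1+0+0+0+0+0+0+1 mod 2 = 1
  c[1] = d·G[:,1] = (10010101011)·(10110110011) mod 2 = 1+0+0+1+0+1+0+0+0+1+1 mod 2 = 1
  c[2] = d·G[:,2] = (10010101011)·(10000000000) mod 2 = 1+0+0+0+0+0+0+0+0+0+0 mod 2 = 1
  c[3] = d·G[:,3] = (10010101011)·(01110001111) mod 2 = 0+0+0+1+0+0+0+1+0+1+1 mod 2 = 0
  c[4] = d·G[:,4] = (10010101011)·(01000000000) mod 2 = 0+0+0+0+0+0+0+0+0+0+0 mod 2 = 0
  c[5] = d·G[:,5] = (10010101011)·(00100000000) mod 2 = 0+0+0+0+0+0+0+0+0+0+0 mod 2 = 0
  c[6] = d·G[:,6] = (10010101011)·(00010000000) mod 2 = 0+0+0+1+0+0+0+0+0+0+0 mod 2 = 1
  c[7] = d·G[:,7] = (10010101011)·(00001111111) mod 2 = 0+0+0+0+0+1+0+1+0+1+1 mod 2 = 0
  c[8] = d·G[:,8] = (10010101011)·(00001000000) mod 2 = 0+0+0+0+0+0+0+0+0+0+0 mod 2 = 0
  c[9] = d·G[:,9] = (10010101011)·(00000100000) mod 2 = 0+0+0+0+0+1+0+0+0+0+0 mod 2 = 1
  c[10] = d·G[:,10] = (10010101011)·(00000010000) mod 2 = 0+0+0+0+0+0+0+0+0+0+0 mod 2 = 0
  c[11] = d·G[:,11] = (10010101011)·(00000001000) mod 2 = 0+0+0+0+0+0+0+1+0+0+0 mod 2 = 1
  c[12] = d·G[:,12] = (10010101011)·(00000000100) mod 2 = 0+0+0+0+0+0+0+0+0+0+0 mod 2 = 0
  c[13] = d·G[:,13] = (10010101011)·(00000000010) mod 2 = 0+0+0+0+0+0+0+0+0+1+0 mod 2 = 1
  c[14] = d·G[:,14] = (10010101011)·(00000000001) mod 2 = 0+0+0+0+0+0+0+0+0+0+1 mod 2 = 1
Codeword = 111000100101011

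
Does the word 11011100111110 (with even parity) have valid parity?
Sum of all bits: 1+1+0+1+1+1+0+0+1+1+1+1+1+0 = 10; 10 mod 2 = 0. Result is 0 → valid parity.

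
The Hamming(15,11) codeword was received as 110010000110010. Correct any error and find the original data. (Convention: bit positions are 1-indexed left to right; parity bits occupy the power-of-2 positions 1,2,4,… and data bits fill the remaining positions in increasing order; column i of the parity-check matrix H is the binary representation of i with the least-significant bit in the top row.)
Syndrome s = H · r^T (mod 2), r = 110010000110010:
  s[0] = (101010101010101)·(110010000110010) mod 2 = 1+0+0+0+1+0+0+0+0+0+1+0+0+0+0 mod 2 = 1
  s[1] = (011001100110011)·(110010000110010) mod 2 = 0+1+0+0+0+0+0+0+0+1+1+0+0+1+0 mod 2 = 0
  s[2] = (000111100001111)·(110010000110010) mod 2 = 0+0+0+0+1+0+0+0+0+0+0+0+0+1+0 mod 2 = 0
  s[3] = (000000011111111)·(110010000110010) mod 2 = 0+0+0+0+0+0+0+0+0+1+1+0+0+1+0 mod 2 = 1
Syndrome = 1001
Column 9 of H equals this syndrome → error at bit 9 (1-indexed).
Flip bit 9: 110010000110010 → 110010001110010
Extract data bits at positions {3,5,6,7,9,10,11,12,13,14,15}: 01001110010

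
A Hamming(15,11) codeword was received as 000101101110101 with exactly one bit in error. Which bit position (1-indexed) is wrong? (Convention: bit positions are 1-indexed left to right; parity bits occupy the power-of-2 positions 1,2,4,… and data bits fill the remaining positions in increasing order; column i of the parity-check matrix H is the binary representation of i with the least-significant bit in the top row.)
Syndrome s = H · r^T (mod 2), r = 000101101110101:
  s[0] = (101010101010101)·(000101101110101) mod 2 = 0+0+0+0+0+0+1+0+1+0+1+0+1+0+1 mod 2 = 1
  s[1] = (011001100110011)·(000101101110101) mod 2 = 0+0+0+0+0+1+1+0+0+1+1+0+0+0+1 mod 2 = 1
  s[2] = (000111100001111)·(000101101110101) mod 2 = 0+0+0+1+0+1+1+0+0+0+0+0+1+0+1 mod 2 = 1
  s[3] = (000000011111111)·(000101101110101) mod 2 = 0+0+0+0+0+0+0+0+1+1+1+0+1+0+1 mod 2 = 1
Syndrome = 1111
Column i of H is the binary representation of i, so the syndrome is the binary index of the flipped bit.
Read s = 1111 with s[0] as LSB: 1·2^0 + 1·2^1 + 1·2^2 + 1·2^3 = 15.
Error is at bit position 15.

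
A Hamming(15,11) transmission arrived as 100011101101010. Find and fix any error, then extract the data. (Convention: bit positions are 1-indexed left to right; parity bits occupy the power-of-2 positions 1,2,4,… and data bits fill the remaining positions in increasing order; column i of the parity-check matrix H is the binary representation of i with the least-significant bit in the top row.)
Syndrome s = H · r^T (mod 2), r = 100011101101010:
  s[0] = (101010101010101)·(100011101101010) mod 2 = 1+0+0+0+1+0+1+0+1+0+0+0+0+0+0 mod 2 = 0
  s[1] = (011001100110011)·(100011101101010) mod 2 = 0+0+0+0+0+1+1+0+0+1+0+0+0+1+0 mod 2 = 0
  s[2] = (000111100001111)·(100011101101010) mod 2 = 0+0+0+0+1+1+1+0+0+0+0+1+0+1+0 mod 2 = 1
  s[3] = (000000011111111)·(100011101101010) mod 2 = 0+0+0+0+0+0+0+0+1+1+0+1+0+1+0 mod 2 = 0
Syndrome = 0010
Column 4 of H equals this syndrome → error at bit 4 (1-indexed).
Flip bit 4: 100011101101010 → 100111101101010
Extract data bits at positions {3,5,6,7,9,10,11,12,13,14,15}: 01111101010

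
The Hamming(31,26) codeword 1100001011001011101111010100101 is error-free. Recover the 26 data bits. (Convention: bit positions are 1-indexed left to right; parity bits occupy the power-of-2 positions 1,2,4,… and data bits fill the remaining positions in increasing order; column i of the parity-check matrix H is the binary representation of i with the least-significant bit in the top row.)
Parity bits occupy power-of-2 positions; data bits are at positions {3,5,6,7,9,10,11,12,13,14,15,17,18,19,20,21,22,23,24,25,26,27,28,29,30,31} (1-indexed).
Extract: c[3]=0 c[5]=0 c[6]=0 c[7]=1 c[9]=1 c[10]=1 c[11]=0 c[12]=0 c[13]=1 c[14]=0 c[15]=1 c[17]=1 c[18]=0 c[19]=1 c[20]=1 c[21]=1 c[22]=1 c[23]=0 c[24]=1 c[25]=0 c[26]=1 c[27]=0 c[28]=0 c[29]=1 c[30]=0 c[31]=1
Data = 00011100101101111010100101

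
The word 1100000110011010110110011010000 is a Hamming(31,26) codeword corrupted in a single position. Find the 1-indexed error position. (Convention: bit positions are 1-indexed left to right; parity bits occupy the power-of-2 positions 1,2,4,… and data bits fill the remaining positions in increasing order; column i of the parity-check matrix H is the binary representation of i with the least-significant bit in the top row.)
Syndrome s = H · r^T (mod 2), r = 1100000110011010110110011010000:
  s[0] = (1010101010101010101010101010101)·(1100000110011010110110011010000) mod 2 = 1+0+0+0+0+0+0+0+1+0+0+0+1+0+1+0+1+0+0+0+1+0+0+0+1+0+1+0+0+0+0 mod 2 = 0
  s[1] = (0110011001100110011001100110011)·(1100000110011010110110011010000) mod 2 = 0+1+0+0+0+0+0+0+0+0+0+0+0+0+1+0+0+1+0+0+0+0+0+0+0+0+1+0+0+0+0 mod 2 = 0
  s[2] = (0001111000011110000111100001111)·(1100000110011010110110011010000) mod 2 = 0+0+0+0+0+0+0+0+0+0+0+1+1+0+1+0+0+0+0+1+1+0+0+0+0+0+0+0+0+0+0 mod 2 = 1
  s[3] = (0000000111111110000000011111111)·(1100000110011010110110011010000) mod 2 = 0+0+0+0+0+0+0+1+1+0+0+1+1+0+1+0+0+0+0+0+0+0+0+1+1+0+1+0+0+0+0 mod 2 = 0
  s[4] = (0000000000000001111111111111111)·(1100000110011010110110011010000) mod 2 = 0+0+0+0+0+0+0+0+0+0+0+0+0+0+0+0+1+1+0+1+1+0+0+1+1+0+1+0+0+0+0 mod 2 = 1
Syndrome = 00101
Column i of H is the binary representation of i, so the syndrome is the binary index of the flipped bit.
Read s = 00101 with s[0] as LSB: 0·2^0 + 0·2^1 + 1·2^2 + 0·2^3 + 1·2^4 = 20.
Error is at bit position 20.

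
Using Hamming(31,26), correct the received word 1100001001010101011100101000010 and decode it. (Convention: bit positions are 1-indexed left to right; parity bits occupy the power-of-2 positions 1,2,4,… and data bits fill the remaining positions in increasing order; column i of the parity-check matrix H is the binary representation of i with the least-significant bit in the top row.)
Syndrome s = H · r^T (mod 2), r = 1100001001010101011100101000010:
  s[0] = (1010101010101010101010101010101)·(1100001001010101011100101000010) mod 2 = 1+0+0+0+0+0+1+0+0+0+0+0+0+0+0+0+0+0+1+0+0+0+1+0+1+0+0+0+0+0+0 mod 2 = 1
  s[1] = (0110011001100110011001100110011)·(1100001001010101011100101000010) mod 2 = 0+1+0+0+0+0+1+0+0+1+0+0+0+1+0+0+0+1+1+0+0+0+1+0+0+0+0+0+0+1+0 mod 2 = 0
  s[2] = (0001111000011110000111100001111)·(1100001001010101011100101000010) mod 2 = 0+0+0+0+0+0+1+0+0+0+0+1+0+1+0+0+0+0+0+1+0+0+1+0+0+0+0+0+0+1+0 mod 2 = 0
  s[3] = (0000000111111110000000011111111)·(1100001001010101011100101000010) mod 2 = 0+0+0+0+0+0+0+0+0+1+0+1+0+1+0+0+0+0+0+0+0+0+0+0+1+0+0+0+0+1+0 mod 2 = 1
  s[4] = (0000000000000001111111111111111)·(1100001001010101011100101000010) mod 2 = 0+0+0+0+0+0+0+0+0+0+0+0+0+0+0+1+0+1+1+1+0+0+1+0+1+0+0+0+0+1+0 mod 2 = 1
Syndrome = 10011
Column 25 of H equals this syndrome → error at bit 25 (1-indexed).
Flip bit 25: 1100001001010101011100101000010 → 1100001001010101011100100000010
Extract data bits at positions {3,5,6,7,9,10,11,12,13,14,15,17,18,19,20,21,22,23,24,25,26,27,28,29,30,31}: 00010101010011100100000010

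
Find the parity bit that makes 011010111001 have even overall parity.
Sum of data bits: 0+1+1+0+1+0+1+1+1+0+0+1 = 7.
7 mod 2 = 1, so parity bit = 1.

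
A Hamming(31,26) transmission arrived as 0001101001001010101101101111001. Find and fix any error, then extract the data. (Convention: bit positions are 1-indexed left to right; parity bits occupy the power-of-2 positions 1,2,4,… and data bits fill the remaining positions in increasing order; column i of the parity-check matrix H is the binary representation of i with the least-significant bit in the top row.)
Syndrome s = H · r^T (mod 2), r = 0001101001001010101101101111001:
  s[0] = (1010101010101010101010101010101)·(0001101001001010101101101111001) mod 2 = 0+0+0+0+1+0+1+0+0+0+0+0+1+0+1+0+1+0+1+0+0+0+1+0+1+0+1+0+0+0+1 mod 2 = 0
  s[1] = (0110011001100110011001100110011)·(0001101001001010101101101111001) mod 2 = 0+0+0+0+0+0+1+0+0+1+0+0+0+0+1+0+0+0+1+0+0+1+1+0+0+1+1+0+0+0+1 mod 2 = 1
  s[2] = (0001111000011110000111100001111)·(0001101001001010101101101111001) mod 2 = 0+0+0+1+1+0+1+0+0+0+0+0+1+0+1+0+0+0+0+1+0+1+1+0+0+0+0+1+0+0+1 mod 2 = 0
  s[3] = (0000000111111110000000011111111)·(0001101001001010101101101111001) mod 2 = 0+0+0+0+0+0+0+0+0+1+0+0+1+0+1+0+0+0+0+0+0+0+0+0+1+1+1+1+0+0+1 mod 2 = 0
  s[4] = (0000000000000001111111111111111)·(0001101001001010101101101111001) mod 2 = 0+0+0+0+0+0+0+0+0+0+0+0+0+0+0+0+1+0+1+1+0+1+1+0+1+1+1+1+0+0+1 mod 2 = 0
Syndrome = 01000
Column 2 of H equals this syndrome → error at bit 2 (1-indexed).
Flip bit 2: 0001101001001010101101101111001 → 0101101001001010101101101111001
Extract data bits at positions {3,5,6,7,9,10,11,12,13,14,15,17,18,19,20,21,22,23,24,25,26,27,28,29,30,31}: 01010100101101101101111001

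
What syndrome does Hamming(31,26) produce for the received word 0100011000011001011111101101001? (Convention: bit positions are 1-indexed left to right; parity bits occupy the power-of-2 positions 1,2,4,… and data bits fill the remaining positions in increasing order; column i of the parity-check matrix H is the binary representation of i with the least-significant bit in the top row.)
Syndrome s = H · r^T (mod 2), r = 0100011000011001011111101101001:
  s[0] = (1010101010101010101010101010101)·(0100011000011001011111101101001) mod 2 = 0+0+0+0+0+0+1+0+0+0+0+0+1+0+0+0+0+0+1+0+1+0+1+0+1+0+0+0+0+0+1 mod 2 = 1
  s[1] = (0110011001100110011001100110011)·(0100011000011001011111101101001) mod 2 = 0+1+0+0+0+1+1+0+0+0+0+0+0+0+0+0+0+1+1+0+0+1+1+0+0+1+0+0+0+0+1 mod 2 = 1
  s[2] = (0001111000011110000111100001111)·(0100011000011001011111101101001) mod 2 = 0+0+0+0+0+1+1+0+0+0+0+1+1+0+0+0+0+0+0+1+1+1+1+0+0+0+0+1+0+0+1 mod 2 = 0
  s[3] = (0000000111111110000000011111111)·(0100011000011001011111101101001) mod 2 = 0+0+0+0+0+0+0+0+0+0+0+1+1+0+0+0+0+0+0+0+0+0+0+0+1+1+0+1+0+0+1 mod 2 = 0
  s[4] = (0000000000000001111111111111111)·(0100011000011001011111101101001) mod 2 = 0+0+0+0+0+0+0+0+0+0+0+0+0+0+0+1+0+1+1+1+1+1+1+0+1+1+0+1+0+0+1 mod 2 = 1
Syndrome = 11001
Non-zero syndrome: error at position 19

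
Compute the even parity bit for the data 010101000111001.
Sum of data bits: 0+1+0+1+0+1+0+0+0+1+1+1+0+0+1 = 7.
7 mod 2 = 1, so parity bit = 1.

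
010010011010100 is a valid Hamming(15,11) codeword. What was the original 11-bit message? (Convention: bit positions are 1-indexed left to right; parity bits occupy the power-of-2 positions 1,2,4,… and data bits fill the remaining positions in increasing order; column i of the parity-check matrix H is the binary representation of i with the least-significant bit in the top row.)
Parity bits occupy power-of-2 positions; data bits are at positions {3,5,6,7,9,10,11,12,13,14,15} (1-indexed).
Extract: c[3]=0 c[5]=1 c[6]=0 c[7]=0 c[9]=1 c[10]=0 c[11]=1 c[12]=0 c[13]=1 c[14]=0 c[15]=0
Data = 01001010100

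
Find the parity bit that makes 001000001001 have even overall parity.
Sum of data bits: 0+0+1+0+0+0+0+0+1+0+0+1 = 3.
3 mod 2 = 1, so parity bit = 1.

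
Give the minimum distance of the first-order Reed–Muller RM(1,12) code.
d_min = 2048 (RM(1,12) has length 4096 and minimum distance 2^(m−1) = 2048).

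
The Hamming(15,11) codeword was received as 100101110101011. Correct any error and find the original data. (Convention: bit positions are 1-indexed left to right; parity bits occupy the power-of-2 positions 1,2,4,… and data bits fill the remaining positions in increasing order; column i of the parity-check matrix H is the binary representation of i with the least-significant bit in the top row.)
Syndrome s = H · r^T (mod 2), r = 100101110101011:
  s[0] = (101010101010101)·(100101110101011) mod 2 = 1+0+0+0+0+0+1+0+0+0+0+0+0+0+1 mod 2 = 1
  s[1] = (011001100110011)·(100101110101011) mod 2 = 0+0+0+0+0+1+1+0+0+1+0+0+0+1+1 mod 2 = 1
  s[2] = (000111100001111)·(100101110101011) mod 2 = 0+0+0+1+0+1+1+0+0+0+0+1+0+1+1 mod 2 = 0
  s[3] = (000000011111111)·(100101110101011) mod 2 = 0+0+0+0+0+0+0+1+0+1+0+1+0+1+1 mod 2 = 1
Syndrome = 1101
Column 11 of H equals this syndrome → error at bit 11 (1-indexed).
Flip bit 11: 100101110101011 → 100101110111011
Extract data bits at positions {3,5,6,7,9,10,11,12,13,14,15}: 00110111011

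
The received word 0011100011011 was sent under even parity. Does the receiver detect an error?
Sum of received bits: 0+0+1+1+1+0+0+0+1+1+0+1+1 = 7; 7 mod 2 = 1. Result is 1 ≠ 0 → error detected.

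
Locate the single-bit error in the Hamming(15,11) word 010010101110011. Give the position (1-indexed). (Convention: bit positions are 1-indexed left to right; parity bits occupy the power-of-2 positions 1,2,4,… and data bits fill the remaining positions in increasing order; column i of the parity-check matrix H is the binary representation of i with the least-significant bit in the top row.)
Syndrome s = H · r^T (mod 2), r = 010010101110011:
  s[0] = (101010101010101)·(010010101110011) mod 2 = 0+0+0+0+1+0+1+0+1+0+1+0+0+0+1 mod 2 = 1
  s[1] = (011001100110011)·(010010101110011) mod 2 = 0+1+0+0+0+0+1+0+0+1+1+0+0+1+1 mod 2 = 0
  s[2] = (000111100001111)·(010010101110011) mod 2 = 0+0+0+0+1+0+1+0+0+0+0+0+0+1+1 mod 2 = 0
  s[3] = (000000011111111)·(010010101110011) mod 2 = 0+0+0+0+0+0+0+0+1+1+1+0+0+1+1 mod 2 = 1
Syndrome = 1001
Column i of H is the binary representation of i, so the syndrome is the binary index of the flipped bit.
Read s = 1001 with s[0] as LSB: 1·2^0 + 0·2^1 + 0·2^2 + 1·2^3 = 9.
Error is at bit position 9.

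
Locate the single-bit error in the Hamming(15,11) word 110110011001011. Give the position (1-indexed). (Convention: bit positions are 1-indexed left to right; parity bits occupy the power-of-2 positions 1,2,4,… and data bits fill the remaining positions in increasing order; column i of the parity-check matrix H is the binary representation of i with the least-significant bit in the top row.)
Syndrome s = H · r^T (mod 2), r = 110110011001011:
  s[0] = (101010101010101)·(110110011001011) mod 2 = 1+0+0+0+1+0+0+0+1+0+0+0+0+0+1 mod 2 = 0
  s[1] = (011001100110011)·(110110011001011) mod 2 = 0+1+0+0+0+0+0+0+0+0+0+0+0+1+1 mod 2 = 1
  s[2] = (000111100001111)·(110110011001011) mod 2 = 0+0+0+1+1+0+0+0+0+0+0+1+0+1+1 mod 2 = 1
  s[3] = (000000011111111)·(110110011001011) mod 2 = 0+0+0+0+0+0+0+1+1+0+0+1+0+1+1 mod 2 = 1
Syndrome = 0111
Column i of H is the binary representation of i, so the syndrome is the binary index of the flipped bit.
Read s = 0111 with s[0] as LSB: 0·2^0 + 1·2^1 + 1·2^2 + 1·2^3 = 14.
Error is at bit position 14.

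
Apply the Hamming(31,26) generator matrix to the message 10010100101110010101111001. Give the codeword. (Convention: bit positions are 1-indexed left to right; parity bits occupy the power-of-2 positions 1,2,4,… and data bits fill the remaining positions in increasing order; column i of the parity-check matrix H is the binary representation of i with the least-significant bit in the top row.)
Codeword c = d · G (mod 2), d = 10010100101110010101111001:
  c[0] = d·G[:,0] = (10010100101110010101111001)·(11011010101101010101010101) mod 2 = 1+0+0+1+0+0+0+0+1+0+1+1+0+0+0+1+0+1+0+1+0+1+0+0+0+1 mod 2 = 0
  c[1] = d·G[:,1] = (10010100101110010101111001)·(10110110011011001100110011) mod 2 = 1+0+0+1+0+1+0+0+0+0+1+0+1+0+0+0+0+1+0+0+1+1+0+0+0+1 mod 2 = 1
  c[2] = d·G[:,2] = (10010100101110010101111001)·(10000000000000000000000000) mod 2 = 1+0+0+0+0+0+0+0+0+0+0+0+0+0+0+0+0+0+0+0+0+0+0+0+0+0 mod 2 = 1
  c[3] = d·G[:,3] = (10010100101110010101111001)·(01110001111000111100001111) mod 2 = 0+0+0+1+0+0+0+0+1+0+1+0+0+0+0+1+0+1+0+0+0+0+1+0+0+1 mod 2 = 1
  c[4] = d·G[:,4] = (10010100101110010101111001)·(01000000000000000000000000) mod 2 = 0+0+0+0+0+0+0+0+0+0+0+0+0+0+0+0+0+0+0+0+0+0+0+0+0+0 mod 2 = 0
  c[5] = d·G[:,5] = (10010100101110010101111001)·(00100000000000000000000000) mod 2 = 0+0+0+0+0+0+0+0+0+0+0+0+0+0+0+0+0+0+0+0+0+0+0+0+0+0 mod 2 = 0
  c[6] = d·G[:,6] = (10010100101110010101111001)·(00010000000000000000000000) mod 2 = 0+0+0+1+0+0+0+0+0+0+0+0+0+0+0+0+0+0+0+0+0+0+0+0+0+0 mod 2 = 1
  c[7] = d·G[:,7] = (10010100101110010101111001)·(00001111111000000011111111) mod 2 = 0+0+0+0+0+1+0+0+1+0+1+0+0+0+0+0+0+0+0+1+1+1+1+0+0+1 mod 2 = 0
  c[8] = d·G[:,8] = (10010100101110010101111001)·(00001000000000000000000000) mod 2 = 0+0+0+0+0+0+0+0+0+0+0+0+0+0+0+0+0+0+0+0+0+0+0+0+0+0 mod 2 = 0
  c[9] = d·G[:,9] = (10010100101110010101111001)·(00000100000000000000000000) mod 2 = 0+0+0+0+0+1+0+0+0+0+0+0+0+0+0+0+0+0+0+0+0+0+0+0+0+0 mod 2 = 1
  c[10] = d·G[:,10] = (10010100101110010101111001)·(00000010000000000000000000) mod 2 = 0+0+0+0+0+0+0+0+0+0+0+0+0+0+0+0+0+0+0+0+0+0+0+0+0+0 mod 2 = 0
  c[11] = d·G[:,11] = (10010100101110010101111001)·(00000001000000000000000000) mod 2 = 0+0+0+0+0+0+0+0+0+0+0+0+0+0+0+0+0+0+0+0+0+0+0+0+0+0 mod 2 = 0
  c[12] = d·G[:,12] = (10010100101110010101111001)·(00000000100000000000000000) mod 2 = 0+0+0+0+0+0+0+0+1+0+0+0+0+0+0+0+0+0+0+0+0+0+0+0+0+0 mod 2 = 1
  c[13] = d·G[:,13] = (10010100101110010101111001)·(00000000010000000000000000) mod 2 = 0+0+0+0+0+0+0+0+0+0+0+0+0+0+0+0+0+0+0+0+0+0+0+0+0+0 mod 2 = 0
  c[14] = d·G[:,14] = (10010100101110010101111001)·(00000000001000000000000000) mod 2 = 0+0+0+0+0+0+0+0+0+0+1+0+0+0+0+0+0+0+0+0+0+0+0+0+0+0 mod 2 = 1
  c[15] = d·G[:,15] = (10010100101110010101111001)·(00000000000111111111111111) mod 2 = 0+0+0+0+0+0+0+0+0+0+0+1+1+0+0+1+0+1+0+1+1+1+1+0+0+1 mod 2 = 1
  c[16] = d·G[:,16] = (10010100101110010101111001)·(00000000000100000000000000) mod 2 = 0+0+0+0+0+0+0+0+0+0+0+1+0+0+0+0+0+0+0+0+0+0+0+0+0+0 mod 2 = 1
  c[17] = d·G[:,17] = (10010100101110010101111001)·(00000000000010000000000000) mod 2 = 0+0+0+0+0+0+0+0+0+0+0+0+1+0+0+0+0+0+0+0+0+0+0+0+0+0 mod 2 = 1
  c[18] = d·G[:,18] = (10010100101110010101111001)·(00000000000001000000000000) mod 2 = 0+0+0+0+0+0+0+0+0+0+0+0+0+0+0+0+0+0+0+0+0+0+0+0+0+0 mod 2 = 0
  c[19] = d·G[:,19] = (10010100101110010101111001)·(00000000000000100000000000) mod 2 = 0+0+0+0+0+0+0+0+0+0+0+0+0+0+0+0+0+0+0+0+0+0+0+0+0+0 mod 2 = 0
  c[20] = d·G[:,20] = (10010100101110010101111001)·(00000000000000010000000000) mod 2 = 0+0+0+0+0+0+0+0+0+0+0+0+0+0+0+1+0+0+0+0+0+0+0+0+0+0 mod 2 = 1
  c[21] = d·G[:,21] = (10010100101110010101111001)·(00000000000000001000000000) mod 2 = 0+0+0+0+0+0+0+0+0+0+0+0+0+0+0+0+0+0+0+0+0+0+0+0+0+0 mod 2 = 0
  c[22] = d·G[:,22] = (10010100101110010101111001)·(00000000000000000100000000) mod 2 = 0+0+0+0+0+0+0+0+0+0+0+0+0+0+0+0+0+1+0+0+0+0+0+0+0+0 mod 2 = 1
  c[23] = d·G[:,23] = (10010100101110010101111001)·(00000000000000000010000000) mod 2 = 0+0+0+0+0+0+0+0+0+0+0+0+0+0+0+0+0+0+0+0+0+0+0+0+0+0 mod 2 = 0
  c[24] = d·G[:,24] = (10010100101110010101111001)·(00000000000000000001000000) mod 2 = 0+0+0+0+0+0+0+0+0+0+0+0+0+0+0+0+0+0+0+1+0+0+0+0+0+0 mod 2 = 1
  c[25] = d·G[:,25] = (10010100101110010101111001)·(00000000000000000000100000) mod 2 = 0+0+0+0+0+0+0+0+0+0+0+0+0+0+0+0+0+0+0+0+1+0+0+0+0+0 mod 2 = 1
  c[26] = d·G[:,26] = (10010100101110010101111001)·(00000000000000000000010000) mod 2 = 0+0+0+0+0+0+0+0+0+0+0+0+0+0+0+0+0+0+0+0+0+1+0+0+0+0 mod 2 = 1
  c[27] = d·G[:,27] = (10010100101110010101111001)·(00000000000000000000001000) mod 2 = 0+0+0+0+0+0+0+0+0+0+0+0+0+0+0+0+0+0+0+0+0+0+1+0+0+0 mod 2 = 1
  c[28] = d·G[:,28] = (10010100101110010101111001)·(00000000000000000000000100) mod 2 = 0+0+0+0+0+0+0+0+0+0+0+0+0+0+0+0+0+0+0+0+0+0+0+0+0+0 mod 2 = 0
  c[29] = d·G[:,29] = (10010100101110010101111001)·(00000000000000000000000010) mod 2 = 0+0+0+0+0+0+0+0+0+0+0+0+0+0+0+0+0+0+0+0+0+0+0+0+0+0 mod 2 = 0
  c[30] = d·G[:,30] = (10010100101110010101111001)·(00000000000000000000000001) mod 2 = 0+0+0+0+0+0+0+0+0+0+0+0+0+0+0+0+0+0+0+0+0+0+0+0+0+1 mod 2 = 1
Codeword = 0111001001001011110010101111001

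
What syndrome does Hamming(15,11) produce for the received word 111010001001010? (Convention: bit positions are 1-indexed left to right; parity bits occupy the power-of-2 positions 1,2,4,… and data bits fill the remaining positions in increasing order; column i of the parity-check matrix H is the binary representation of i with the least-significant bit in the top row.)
Syndrome s = H · r^T (mod 2), r = 111010001001010:
  s[0] = (101010101010101)·(111010001001010) mod 2 = 1+0+1+0+1+0+0+0+1+0+0+0+0+0+0 mod 2 = 0
  s[1] = (011001100110011)·(111010001001010) mod 2 = 0+1+1+0+0+0+0+0+0+0+0+0+0+1+0 mod 2 = 1
  s[2] = (000111100001111)·(111010001001010) mod 2 = 0+0+0+0+1+0+0+0+0+0+0+1+0+1+0 mod 2 = 1
  s[3] = (000000011111111)·(111010001001010) mod 2 = 0+0+0+0+0+0+0+0+1+0+0+1+0+1+0 mod 2 = 1
Syndrome = 0111
Non-zero syndrome: error at position 14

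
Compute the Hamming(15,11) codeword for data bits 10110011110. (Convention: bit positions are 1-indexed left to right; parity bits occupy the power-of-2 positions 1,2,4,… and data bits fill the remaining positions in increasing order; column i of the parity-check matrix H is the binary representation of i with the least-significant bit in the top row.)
Codeword c = d · G (mod 2), d = 10110011110:
  c[0] = d·G[:,0] = (10110011110)·(11011010101) mod 2 = 1+0+0+1+0+0+1+0+1+0+0 mod 2 = 0
  c[1] = d·G[:,1] = (10110011110)·(10110110011) mod 2 = 1+0+1+1+0+0+1+0+0+1+0 mod 2 = 1
  c[2] = d·G[:,2] = (10110011110)·(10000000000) mod 2 = 1+0+0+0+0+0+0+0+0+0+0 mod 2 = 1
  c[3] = d·G[:,3] = (10110011110)·(01110001111) mod 2 = 0+0+1+1+0+0+0+1+1+1+0 mod 2 = 1
  c[4] = d·G[:,4] = (10110011110)·(01000000000) mod 2 = 0+0+0+0+0+0+0+0+0+0+0 mod 2 = 0
  c[5] = d·G[:,5] = (10110011110)·(00100000000) mod 2 = 0+0+1+0+0+0+0+0+0+0+0 mod 2 = 1
  c[6] = d·G[:,6] = (10110011110)·(00010000000) mod 2 = 0+0+0+1+0+0+0+0+0+0+0 mod 2 = 1
  c[7] = d·G[:,7] = (10110011110)·(00001111111) mod 2 = 0+0+0+0+0+0+1+1+1+1+0 mod 2 = 0
  c[8] = d·G[:,8] = (10110011110)·(00001000000) mod 2 = 0+0+0+0+0+0+0+0+0+0+0 mod 2 = 0
  c[9] = d·G[:,9] = (10110011110)·(00000100000) mod 2 = 0+0+0+0+0+0+0+0+0+0+0 mod 2 = 0
  c[10] = d·G[:,10] = (10110011110)·(00000010000) mod 2 = 0+0+0+0+0+0+1+0+0+0+0 mod 2 = 1
  c[11] = d·G[:,11] = (10110011110)·(00000001000) mod 2 = 0+0+0+0+0+0+0+1+0+0+0 mod 2 = 1
  c[12] = d·G[:,12] = (10110011110)·(00000000100) mod 2 = 0+0+0+0+0+0+0+0+1+0+0 mod 2 = 1
  c[13] = d·G[:,13] = (10110011110)·(00000000010) mod 2 = 0+0+0+0+0+0+0+0+0+1+0 mod 2 = 1
  c[14] = d·G[:,14] = (10110011110)·(00000000001) mod 2 = 0+0+0+0+0+0+0+0+0+0+0 mod 2 = 0
Codeword = 011101100011110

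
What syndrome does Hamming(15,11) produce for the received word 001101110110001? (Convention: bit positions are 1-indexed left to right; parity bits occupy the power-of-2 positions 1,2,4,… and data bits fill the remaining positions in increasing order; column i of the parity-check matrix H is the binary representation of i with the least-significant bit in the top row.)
Syndrome s = H · r^T (mod 2), r = 001101110110001:
  s[0] = (101010101010101)·(001101110110001) mod 2 = 0+0+1+0+0+0+1+0+0+0+1+0+0+0+1 mod 2 = 0
  s[1] = (011001100110011)·(001101110110001) mod 2 = 0+0+1+0+0+1+1+0+0+1+1+0+0+0+1 mod 2 = 0
  s[2] = (000111100001111)·(001101110110001) mod 2 = 0+0+0+1+0+1+1+0+0+0+0+0+0+0+1 mod 2 = 0
  s[3] = (000000011111111)·(001101110110001) mod 2 = 0+0+0+0+0+0+0+1+0+1+1+0+0+0+1 mod 2 = 0
Syndrome = 0000
s = 0: no error detected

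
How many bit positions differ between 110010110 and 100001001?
XOR = 010011111, count of 1s = 6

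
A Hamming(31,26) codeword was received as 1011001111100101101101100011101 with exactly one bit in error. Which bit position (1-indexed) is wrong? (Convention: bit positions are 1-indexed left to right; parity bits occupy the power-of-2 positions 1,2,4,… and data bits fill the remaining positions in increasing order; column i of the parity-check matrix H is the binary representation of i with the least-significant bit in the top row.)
Syndrome s = H · r^T (mod 2), r = 1011001111100101101101100011101:
  s[0] = (1010101010101010101010101010101)·(1011001111100101101101100011101) mod 2 = 1+0+1+0+0+0+1+0+1+0+1+0+0+0+0+0+1+0+1+0+0+0+1+0+0+0+1+0+1+0+1 mod 2 = 1
  s[1] = (0110011001100110011001100110011)·(1011001111100101101101100011101) mod 2 = 0+0+1+0+0+0+1+0+0+1+1+0+0+1+0+0+0+0+1+0+0+1+1+0+0+0+1+0+0+0+1 mod 2 = 0
  s[2] = (0001111000011110000111100001111)·(1011001111100101101101100011101) mod 2 = 0+0+0+1+0+0+1+0+0+0+0+0+0+1+0+0+0+0+0+1+0+1+1+0+0+0+0+1+1+0+1 mod 2 = 1
  s[3] = (0000000111111110000000011111111)·(1011001111100101101101100011101) mod 2 = 0+0+0+0+0+0+0+1+1+1+1+0+0+1+0+0+0+0+0+0+0+0+0+0+0+0+1+1+1+0+1 mod 2 = 1
  s[4] = (0000000000000001111111111111111)·(1011001111100101101101100011101) mod 2 = 0+0+0+0+0+0+0+0+0+0+0+0+0+0+0+1+1+0+1+1+0+1+1+0+0+0+1+1+1+0+1 mod 2 = 0
Syndrome = 10110
Column i of H is the binary representation of i, so the syndrome is the binary index of the flipped bit.
Read s = 10110 with s[0] as LSB: 1·2^0 + 0·2^1 + 1·2^2 + 1·2^3 + 0·2^4 = 13.
Error is at bit position 13.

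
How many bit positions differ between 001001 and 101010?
XOR = 100011, count of 1s = 3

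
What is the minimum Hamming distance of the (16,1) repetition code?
d_min = 16 (the only two codewords are 0…0 and 1…1, differing in all 16 positions).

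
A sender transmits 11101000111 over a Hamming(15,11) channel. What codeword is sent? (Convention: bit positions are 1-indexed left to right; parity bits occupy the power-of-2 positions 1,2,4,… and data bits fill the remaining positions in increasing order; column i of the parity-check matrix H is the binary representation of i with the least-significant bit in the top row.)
Codeword c = d · G (mod 2), d = 11101000111:
  c[0] = d·G[:,0] = (11101000111)·(11011010101) mod 2 = 1+1+0+0+1+0+0+0+1+0+1 mod 2 = 1
  c[1] = d·G[:,1] = (11101000111)·(10110110011) mod 2 = 1+0+1+0+0+0+0+0+0+1+1 mod 2 = 0
  c[2] = d·G[:,2] = (11101000111)·(10000000000) mod 2 = 1+0+0+0+0+0+0+0+0+0+0 mod 2 = 1
  c[3] = d·G[:,3] = (11101000111)·(01110001111) mod 2 = 0+1+1+0+0+0+0+0+1+1+1 mod 2 = 1
  c[4] = d·G[:,4] = (11101000111)·(01000000000) mod 2 = 0+1+0+0+0+0+0+0+0+0+0 mod 2 = 1
  c[5] = d·G[:,5] = (11101000111)·(00100000000) mod 2 = 0+0+1+0+0+0+0+0+0+0+0 mod 2 = 1
  c[6] = d·G[:,6] = (11101000111)·(00010000000) mod 2 = 0+0+0+0+0+0+0+0+0+0+0 mod 2 = 0
  c[7] = d·G[:,7] = (11101000111)·(00001111111) mod 2 = 0+0+0+0+1+0+0+0+1+1+1 mod 2 = 0
  c[8] = d·G[:,8] = (11101000111)·(00001000000) mod 2 = 0+0+0+0+1+0+0+0+0+0+0 mod 2 = 1
  c[9] = d·G[:,9] = (11101000111)·(00000100000) mod 2 = 0+0+0+0+0+0+0+0+0+0+0 mod 2 = 0
  c[10] = d·G[:,10] = (11101000111)·(00000010000) mod 2 = 0+0+0+0+0+0+0+0+0+0+0 mod 2 = 0
  c[11] = d·G[:,11] = (11101000111)·(00000001000) mod 2 = 0+0+0+0+0+0+0+0+0+0+0 mod 2 = 0
  c[12] = d·G[:,12] = (11101000111)·(00000000100) mod 2 = 0+0+0+0+0+0+0+0+1+0+0 mod 2 = 1
  c[13] = d·G[:,13] = (11101000111)·(00000000010) mod 2 = 0+0+0+0+0+0+0+0+0+1+0 mod 2 = 1
  c[14] = d·G[:,14] = (11101000111)·(00000000001) mod 2 = 0+0+0+0+0+0+0+0+0+0+1 mod 2 = 1
Codeword = 101111001000111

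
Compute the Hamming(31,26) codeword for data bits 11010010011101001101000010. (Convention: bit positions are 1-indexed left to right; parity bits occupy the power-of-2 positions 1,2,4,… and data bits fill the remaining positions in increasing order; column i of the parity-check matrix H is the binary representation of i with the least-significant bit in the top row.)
Codeword c = d · G (mod 2), d = 11010010011101001101000010:
  c[0] = d·G[:,0] = (11010010011101001101000010)·(11011010101101010101010101) mod 2 = 1+1+0+1+0+0+1+0+0+0+1+1+0+1+0+0+0+1+0+1+0+0+0+0+0+0 mod 2 = 1
  c[1] = d·G[:,1] = (11010010011101001101000010)·(10110110011011001100110011) mod 2 = 1+0+0+1+0+0+1+0+0+1+1+0+0+1+0+0+1+1+0+0+0+0+0+0+1+0 mod 2 = 1
  c[2] = d·G[:,2] = (11010010011101001101000010)·(10000000000000000000000000) mod 2 = 1+0+0+0+0+0+0+0+0+0+0+0+0+0+0+0+0+0+0+0+0+0+0+0+0+0 mod 2 = 1
  c[3] = d·G[:,3] = (11010010011101001101000010)·(01110001111000111100001111) mod 2 = 0+1+0+1+0+0+0+0+0+1+1+0+0+0+0+0+1+1+0+0+0+0+0+0+1+0 mod 2 = 1
  c[4] = d·G[:,4] = (11010010011101001101000010)·(01000000000000000000000000) mod 2 = 0+1+0+0+0+0+0+0+0+0+0+0+0+0+0+0+0+0+0+0+0+0+0+0+0+0 mod 2 = 1
  c[5] = d·G[:,5] = (11010010011101001101000010)·(00100000000000000000000000) mod 2 = 0+0+0+0+0+0+0+0+0+0+0+0+0+0+0+0+0+0+0+0+0+0+0+0+0+0 mod 2 = 0
  c[6] = d·G[:,6] = (11010010011101001101000010)·(00010000000000000000000000) mod 2 = 0+0+0+1+0+0+0+0+0+0+0+0+0+0+0+0+0+0+0+0+0+0+0+0+0+0 mod 2 = 1
  c[7] = d·G[:,7] = (11010010011101001101000010)·(00001111111000000011111111) mod 2 = 0+0+0+0+0+0+1+0+0+1+1+0+0+0+0+0+0+0+0+1+0+0+0+0+1+0 mod 2 = 1
  c[8] = d·G[:,8] = (11010010011101001101000010)·(00001000000000000000000000) mod 2 = 0+0+0+0+0+0+0+0+0+0+0+0+0+0+0+0+0+0+0+0+0+0+0+0+0+0 mod 2 = 0
  c[9] = d·G[:,9] = (11010010011101001101000010)·(00000100000000000000000000) mod 2 = 0+0+0+0+0+0+0+0+0+0+0+0+0+0+0+0+0+0+0+0+0+0+0+0+0+0 mod 2 = 0
  c[10] = d·G[:,10] = (11010010011101001101000010)·(00000010000000000000000000) mod 2 = 0+0+0+0+0+0+1+0+0+0+0+0+0+0+0+0+0+0+0+0+0+0+0+0+0+0 mod 2 = 1
  c[11] = d·G[:,11] = (11010010011101001101000010)·(00000001000000000000000000) mod 2 = 0+0+0+0+0+0+0+0+0+0+0+0+0+0+0+0+0+0+0+0+0+0+0+0+0+0 mod 2 = 0
  c[12] = d·G[:,12] = (11010010011101001101000010)·(00000000100000000000000000) mod 2 = 0+0+0+0+0+0+0+0+0+0+0+0+0+0+0+0+0+0+0+0+0+0+0+0+0+0 mod 2 = 0
  c[13] = d·G[:,13] = (11010010011101001101000010)·(00000000010000000000000000) mod 2 = 0+0+0+0+0+0+0+0+0+1+0+0+0+0+0+0+0+0+0+0+0+0+0+0+0+0 mod 2 = 1
  c[14] = d·G[:,14] = (11010010011101001101000010)·(00000000001000000000000000) mod 2 = 0+0+0+0+0+0+0+0+0+0+1+0+0+0+0+0+0+0+0+0+0+0+0+0+0+0 mod 2 = 1
  c[15] = d·G[:,15] = (11010010011101001101000010)·(00000000000111111111111111) mod 2 = 0+0+0+0+0+0+0+0+0+0+0+1+0+1+0+0+1+1+0+1+0+0+0+0+1+0 mod 2 = 0
  c[16] = d·G[:,16] = (11010010011101001101000010)·(00000000000100000000000000) mod 2 = 0+0+0+0+0+0+0+0+0+0+0+1+0+0+0+0+0+0+0+0+0+0+0+0+0+0 mod 2 = 1
  c[17] = d·G[:,17] = (11010010011101001101000010)·(00000000000010000000000000) mod 2 = 0+0+0+0+0+0+0+0+0+0+0+0+0+0+0+0+0+0+0+0+0+0+0+0+0+0 mod 2 = 0
  c[18] = d·G[:,18] = (11010010011101001101000010)·(00000000000001000000000000) mod 2 = 0+0+0+0+0+0+0+0+0+0+0+0+0+1+0+0+0+0+0+0+0+0+0+0+0+0 mod 2 = 1
  c[19] = d·G[:,19] = (11010010011101001101000010)·(00000000000000100000000000) mod 2 = 0+0+0+0+0+0+0+0+0+0+0+0+0+0+0+0+0+0+0+0+0+0+0+0+0+0 mod 2 = 0
  c[20] = d·G[:,20] = (11010010011101001101000010)·(00000000000000010000000000) mod 2 = 0+0+0+0+0+0+0+0+0+0+0+0+0+0+0+0+0+0+0+0+0+0+0+0+0+0 mod 2 = 0
  c[21] = d·G[:,21] = (11010010011101001101000010)·(00000000000000001000000000) mod 2 = 0+0+0+0+0+0+0+0+0+0+0+0+0+0+0+0+1+0+0+0+0+0+0+0+0+0 mod 2 = 1
  c[22] = d·G[:,22] = (11010010011101001101000010)·(00000000000000000100000000) mod 2 = 0+0+0+0+0+0+0+0+0+0+0+0+0+0+0+0+0+1+0+0+0+0+0+0+0+0 mod 2 = 1
  c[23] = d·G[:,23] = (11010010011101001101000010)·(00000000000000000010000000) mod 2 = 0+0+0+0+0+0+0+0+0+0+0+0+0+0+0+0+0+0+0+0+0+0+0+0+0+0 mod 2 = 0
  c[24] = d·G[:,24] = (11010010011101001101000010)·(00000000000000000001000000) mod 2 = 0+0+0+0+0+0+0+0+0+0+0+0+0+0+0+0+0+0+0+1+0+0+0+0+0+0 mod 2 = 1
  c[25] = d·G[:,25] = (11010010011101001101000010)·(00000000000000000000100000) mod 2 = 0+0+0+0+0+0+0+0+0+0+0+0+0+0+0+0+0+0+0+0+0+0+0+0+0+0 mod 2 = 0
  c[26] = d·G[:,26] = (11010010011101001101000010)·(00000000000000000000010000) mod 2 = 0+0+0+0+0+0+0+0+0+0+0+0+0+0+0+0+0+0+0+0+0+0+0+0+0+0 mod 2 = 0
  c[27] = d·G[:,27] = (11010010011101001101000010)·(00000000000000000000001000) mod 2 = 0+0+0+0+0+0+0+0+0+0+0+0+0+0+0+0+0+0+0+0+0+0+0+0+0+0 mod 2 = 0
  c[28] = d·G[:,28] = (11010010011101001101000010)·(00000000000000000000000100) mod 2 = 0+0+0+0+0+0+0+0+0+0+0+0+0+0+0+0+0+0+0+0+0+0+0+0+0+0 mod 2 = 0
  c[29] = d·G[:,29] = (11010010011101001101000010)·(00000000000000000000000010) mod 2 = 0+0+0+0+0+0+0+0+0+0+0+0+0+0+0+0+0+0+0+0+0+0+0+0+1+0 mod 2 = 1
  c[30] = d·G[:,30] = (11010010011101001101000010)·(00000000000000000000000001) mod 2 = 0+0+0+0+0+0+0+0+0+0+0+0+0+0+0+0+0+0+0+0+0+0+0+0+0+0 mod 2 = 0
Codeword = 1111101100100110101001101000010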